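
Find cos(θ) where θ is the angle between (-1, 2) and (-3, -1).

With u = (-1, 2), v = (-3, -1):
u·v = (-1)·(-3) + 2·(-1) = 3 + (-2) = 1.
|u| = √((-1)² + 2²) = √5, |v| = √((-3)² + (-1)²) = √10, so |u||v| = √(5·10) = √50.
cos θ = (u·v)/(|u||v|) = 1/√50 ≈ 0.1414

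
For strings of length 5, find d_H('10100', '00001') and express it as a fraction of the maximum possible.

Differing positions: 1, 3, 5. Hamming distance = 3. The maximum possible Hamming distance for length-5 strings is 5, so d_H/5 = 3/5 = 0.6.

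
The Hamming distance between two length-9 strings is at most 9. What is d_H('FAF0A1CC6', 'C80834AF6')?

Differing positions: 1, 2, 3, 4, 5, 6, 7, 8. Hamming distance = 8. The maximum possible Hamming distance for length-9 strings is 9, so d_H/9 = 8/9 ≈ 0.8889.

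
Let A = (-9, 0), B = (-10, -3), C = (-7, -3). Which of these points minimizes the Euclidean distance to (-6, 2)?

Distances: d(A) ≈ 3.6056, d(B) ≈ 6.4031, d(C) ≈ 5.099. Nearest: A = (-9, 0) with distance 3.6056.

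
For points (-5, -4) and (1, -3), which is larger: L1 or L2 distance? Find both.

L1 = |-5 - 1| + |-4 - (-3)| = 6 + 1 = 7
L2 = √(6² + 1²) = √37 ≈ 6.0828
L1 ≥ L2 always (equality iff movement is along one axis); L1 > L2 here.
Ratio L1/L2 = 7/√37 ≈ 1.1508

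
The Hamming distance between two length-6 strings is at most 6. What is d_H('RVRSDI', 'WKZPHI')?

Differing positions: 1, 2, 3, 4, 5. Hamming distance = 5. The maximum possible Hamming distance for length-6 strings is 6, so d_H/6 = 5/6 ≈ 0.8333.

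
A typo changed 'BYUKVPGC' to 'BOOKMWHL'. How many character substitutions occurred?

Differing positions: 2, 3, 5, 6, 7, 8. Hamming distance = 6.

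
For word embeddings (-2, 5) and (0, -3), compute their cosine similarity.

With u = (-2, 5), v = (0, -3):
u·v = (-2)·0 + 5·(-3) = 0 + (-15) = -15.
|u| = √((-2)² + 5²) = √29, |v| = √(0² + (-3)²) = √9, so |u||v| = √(29·9) = √261.
cos θ = (u·v)/(|u||v|) = -15/√261 ≈ -0.9285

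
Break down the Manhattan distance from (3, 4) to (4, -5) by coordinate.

Σ|x_i - y_i| = |3 - 4| + |4 - (-5)| = 1 + 9 = 10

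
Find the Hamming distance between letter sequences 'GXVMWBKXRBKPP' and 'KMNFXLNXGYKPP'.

Differing positions: 1, 2, 3, 4, 5, 6, 7, 9, 10. Hamming distance = 9.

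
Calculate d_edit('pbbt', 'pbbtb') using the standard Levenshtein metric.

Let D[i][j] be the edit distance between the first i characters of 'pbbt' and the first j characters of 'pbbtb', with D[i][0] = i, D[0][j] = j, and D[i][j] = D[i-1][j-1] if the characters match, else 1 + min(D[i-1][j], D[i][j-1], D[i-1][j-1]). Filling the table (rows: prefixes of 'pbbt', columns: prefixes of 'pbbtb'):
     ε  p  b  b  t  b
  ε  0  1  2  3  4  5
  p  1  0  1  2  3  4
  b  2  1  0  1  2  3
  b  3  2  1  0  1  2
  t  4  3  2  1  0  1
The bottom-right entry gives D[4][5] = 1, so no sequence of fewer than 1 edit works. Backtracking through the table gives one optimal edit sequence (1 edit):
  pbbt → pbbtb (ins b @5)
Edit distance = 1.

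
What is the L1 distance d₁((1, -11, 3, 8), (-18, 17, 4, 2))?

Σ|x_i - y_i| = |1 - (-18)| + |-11 - 17| + |3 - 4| + |8 - 2| = 19 + 28 + 1 + 6 = 54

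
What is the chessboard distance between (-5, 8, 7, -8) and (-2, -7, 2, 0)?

max(|x_i - y_i|) = max(|-5 - (-2)|, |8 - (-7)|, |7 - 2|, |-8 - 0|) = max(3, 15, 5, 8) = 15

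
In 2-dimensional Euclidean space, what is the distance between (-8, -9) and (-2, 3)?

√(Σ(x_i - y_i)²) = √((-8 - (-2))² + (-9 - 3)²)
= √((-6)² + (-12)²) = √(36 + 144) = √180 ≈ 13.4164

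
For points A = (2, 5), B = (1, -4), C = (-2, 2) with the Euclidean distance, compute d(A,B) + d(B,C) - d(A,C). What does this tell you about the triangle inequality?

d(A,B) = √(1² + 9²) = √82 ≈ 9.0554, d(B,C) = √(3² + 6²) = √45 ≈ 6.7082, d(A,C) = √(4² + 3²) = √25 = 5.
d(A,B) + d(B,C) - d(A,C) = 9.0554 + 6.7082 - 5 = 15.7636 - 5 = 10.7636 (to 4 decimal places). This is ≥ 0, so the triangle inequality holds for these points.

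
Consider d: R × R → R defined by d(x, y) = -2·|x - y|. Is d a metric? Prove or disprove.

No. With c = -2 < 0, d fails non-negativity: d(7, 16) = -2·|7 - 16| = -2·9 = -18 < 0.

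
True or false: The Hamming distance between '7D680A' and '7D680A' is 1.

Differing positions: none. Hamming distance = 0, so the claim that d_H = 1 is false.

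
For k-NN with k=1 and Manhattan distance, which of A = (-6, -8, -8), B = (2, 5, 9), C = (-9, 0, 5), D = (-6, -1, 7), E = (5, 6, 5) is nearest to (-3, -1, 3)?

Distances: d(A) = 21, d(B) = 17, d(C) = 9, d(D) = 7, d(E) = 17. Nearest: D = (-6, -1, 7) with distance 7.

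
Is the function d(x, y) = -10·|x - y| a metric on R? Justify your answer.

No. With c = -10 < 0, d fails non-negativity: d(2, 11) = -10·|2 - 11| = -10·9 = -90 < 0.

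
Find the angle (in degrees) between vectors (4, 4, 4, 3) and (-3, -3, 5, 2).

With u = (4, 4, 4, 3), v = (-3, -3, 5, 2):
u·v = 4·(-3) + 4·(-3) + 4·5 + 3·2 = (-12) + (-12) + 20 + 6 = 2.
|u| = √(4² + 4² + 4² + 3²) = √57, |v| = √((-3)² + (-3)² + 5² + 2²) = √47, so |u||v| = √(57·47) = √2679.
cos θ = (u·v)/(|u||v|) = 2/√2679 ≈ 0.038641
θ = arccos(0.038641) ≈ 87.79°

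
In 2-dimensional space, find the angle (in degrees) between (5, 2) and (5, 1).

With u = (5, 2), v = (5, 1):
u·v = 5·5 + 2·1 = 25 + 2 = 27.
|u| = √(5² + 2²) = √29, |v| = √(5² + 1²) = √26, so |u||v| = √(29·26) = √754.
cos θ = (u·v)/(|u||v|) = 27/√754 ≈ 0.983282
θ = arccos(0.983282) ≈ 10.49°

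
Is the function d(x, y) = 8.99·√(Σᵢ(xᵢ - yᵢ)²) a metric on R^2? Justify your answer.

Yes. The L2 (Euclidean) norm induces a metric on R^2, and multiplying a metric by a positive constant 8.99 > 0 preserves all four axioms: non-negativity (8.99·||x-y|| ≥ 0), identity (8.99·||x-y|| = 0 ⟺ ||x-y|| = 0 ⟺ x = y), symmetry (||x-y|| = ||y-x||), and the triangle inequality (8.99·||x-z|| ≤ 8.99·||x-y|| + 8.99·||y-z||). So d is a metric.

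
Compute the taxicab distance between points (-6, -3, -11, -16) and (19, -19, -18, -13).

Σ|x_i - y_i| = |-6 - 19| + |-3 - (-19)| + |-11 - (-18)| + |-16 - (-13)| = 25 + 16 + 7 + 3 = 51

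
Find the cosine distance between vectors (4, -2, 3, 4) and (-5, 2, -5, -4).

With u = (4, -2, 3, 4), v = (-5, 2, -5, -4):
u·v = 4·(-5) + (-2)·2 + 3·(-5) + 4·(-4) = (-20) + (-4) + (-15) + (-16) = -55.
|u| = √(4² + (-2)² + 3² + 4²) = √45, |v| = √((-5)² + 2² + (-5)² + (-4)²) = √70, so |u||v| = √(45·70) = √3150.
cos θ = (u·v)/(|u||v|) = -55/√3150 ≈ -0.98
Cosine distance = 1 - cos θ ≈ 1 - (-0.98) = 1.98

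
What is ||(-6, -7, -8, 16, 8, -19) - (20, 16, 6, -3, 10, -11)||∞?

max(|x_i - y_i|) = max(|-6 - 20|, |-7 - 16|, |-8 - 6|, |16 - (-3)|, |8 - 10|, |-19 - (-11)|) = max(26, 23, 14, 19, 2, 8) = 26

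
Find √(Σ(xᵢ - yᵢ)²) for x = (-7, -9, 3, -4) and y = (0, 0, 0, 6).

√(Σ(x_i - y_i)²) = √((-7 - 0)² + (-9 - 0)² + (3 - 0)² + (-4 - 6)²)
= √((-7)² + (-9)² + 3² + (-10)²) = √(49 + 81 + 9 + 100) = √239 ≈ 15.4596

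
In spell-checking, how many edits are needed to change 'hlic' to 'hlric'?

Let D[i][j] be the edit distance between the first i characters of 'hlic' and the first j characters of 'hlric', with D[i][0] = i, D[0][j] = j, and D[i][j] = D[i-1][j-1] if the characters match, else 1 + min(D[i-1][j], D[i][j-1], D[i-1][j-1]). Filling the table (rows: prefixes of 'hlic', columns: prefixes of 'hlric'):
     ε  h  l  r  i  c
  ε  0  1  2  3  4  5
  h  1  0  1  2  3  4
  l  2  1  0  1  2  3
  i  3  2  1  1  1  2
  c  4  3  2  2  2  1
The bottom-right entry gives D[4][5] = 1, so no sequence of fewer than 1 edit works. Backtracking through the table gives one optimal edit sequence (1 edit):
  hlic → hlric (ins r @3)
Edit distance = 1.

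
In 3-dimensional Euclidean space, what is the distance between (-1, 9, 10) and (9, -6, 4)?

√(Σ(x_i - y_i)²) = √((-1 - 9)² + (9 - (-6))² + (10 - 4)²)
= √((-10)² + 15² + 6²) = √(100 + 225 + 36) = √361 = 19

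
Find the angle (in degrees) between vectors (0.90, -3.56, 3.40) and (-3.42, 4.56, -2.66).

With u = (0.90, -3.56, 3.40), v = (-3.42, 4.56, -2.66):
u·v = 0.9·(-3.42) + (-3.56)·4.56 + 3.4·(-2.66) = (-3.078) + (-16.2336) + (-9.044) = -28.3556.
|u| = √(0.9² + (-3.56)² + 3.4²) = √(0.81 + 12.6736 + 11.56) = √25.0436, |v| = √((-3.42)² + 4.56² + (-2.66)²) = √(11.6964 + 20.7936 + 7.0756) = √39.5656.
cos θ = (u·v)/(|u||v|) = -28.3556/(√25.0436·√39.5656) ≈ -0.900807
θ = arccos(-0.900807) ≈ 154.26°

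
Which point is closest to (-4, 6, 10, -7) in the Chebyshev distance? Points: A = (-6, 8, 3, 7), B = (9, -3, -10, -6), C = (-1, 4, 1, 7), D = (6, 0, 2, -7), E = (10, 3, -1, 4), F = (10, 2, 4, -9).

Distances: d(A) = 14, d(B) = 20, d(C) = 14, d(D) = 10, d(E) = 14, d(F) = 14. Nearest: D = (6, 0, 2, -7) with distance 10.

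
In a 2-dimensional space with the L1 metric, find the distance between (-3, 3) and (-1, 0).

Σ|x_i - y_i| = |-3 - (-1)| + |3 - 0| = 2 + 3 = 5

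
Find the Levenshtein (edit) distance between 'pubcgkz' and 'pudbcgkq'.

Let D[i][j] be the edit distance between the first i characters of 'pubcgkz' and the first j characters of 'pudbcgkq', with D[i][0] = i, D[0][j] = j, and D[i][j] = D[i-1][j-1] if the characters match, else 1 + min(D[i-1][j], D[i][j-1], D[i-1][j-1]). Filling the table (rows: prefixes of 'pubcgkz', columns: prefixes of 'pudbcgkq'):
     ε  p  u  d  b  c  g  k  q
  ε  0  1  2  3  4  5  6  7  8
  p  1  0  1  2  3  4  5  6  7
  u  2  1  0  1  2  3  4  5  6
  b  3  2  1  1  1  2  3  4  5
  c  4  3  2  2  2  1  2  3  4
  g  5  4  3  3  3  2  1  2  3
  k  6  5  4  4  4  3  2  1  2
  z  7  6  5  5  5  4  3  2  2
The bottom-right entry gives D[7][8] = 2, so no sequence of fewer than 2 edits works. Backtracking through the table gives one optimal edit sequence (2 edits):
  pubcgkz → pudbcgkz (ins d @3)
  pudbcgkz → pudbcgkq (sub z→q @8)
Edit distance = 2.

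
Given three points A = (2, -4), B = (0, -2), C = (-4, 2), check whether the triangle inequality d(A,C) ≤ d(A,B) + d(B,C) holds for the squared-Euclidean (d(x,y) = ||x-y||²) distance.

d(A,B) = 2² + 2² = 8, d(B,C) = 4² + 4² = 32, d(A,C) = 6² + 6² = 72.
d(A,C) = 72 > 8 + 32 = 40. Triangle inequality is VIOLATED. (Squared-Euclidean is not a metric — this is a counterexample.)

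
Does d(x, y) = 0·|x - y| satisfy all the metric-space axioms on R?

No. With c = 0, d(x,y) = 0 for all x, y. This fails identity of indiscernibles: d(8, 11) = 0 but 8 ≠ 11.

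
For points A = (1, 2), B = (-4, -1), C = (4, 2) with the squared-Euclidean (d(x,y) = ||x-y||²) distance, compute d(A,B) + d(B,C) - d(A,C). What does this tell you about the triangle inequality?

d(A,B) = 5² + 3² = 34, d(B,C) = 8² + 3² = 73, d(A,C) = 3² + 0² = 9.
d(A,B) + d(B,C) - d(A,C) = 34 + 73 - 9 = 107 - 9 = 98. This is ≥ 0, so the triangle inequality holds for these points.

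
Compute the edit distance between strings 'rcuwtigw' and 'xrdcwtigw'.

Let D[i][j] be the edit distance between the first i characters of 'rcuwtigw' and the first j characters of 'xrdcwtigw', with D[i][0] = i, D[0][j] = j, and D[i][j] = D[i-1][j-1] if the characters match, else 1 + min(D[i-1][j], D[i][j-1], D[i-1][j-1]). Filling the table (rows: prefixes of 'rcuwtigw', columns: prefixes of 'xrdcwtigw'):
     ε  x  r  d  c  w  t  i  g  w
  ε  0  1  2  3  4  5  6  7  8  9
  r  1  1  1  2  3  4  5  6  7  8
  c  2  2  2  2  2  3  4  5  6  7
  u  3  3  3  3  3  3  4  5  6  7
  w  4  4  4  4  4  3  4  5  6  6
  t  5  5  5  5  5  4  3  4  5  6
  i  6  6  6  6  6  5  4  3  4  5
  g  7  7  7  7  7  6  5  4  3  4
  w  8  8  8  8  8  7  6  5  4  3
The bottom-right entry gives D[8][9] = 3, so no sequence of fewer than 3 edits works. Backtracking through the table gives one optimal edit sequence (3 edits):
  rcuwtigw → xrcuwtigw (ins x @1)
  xrcuwtigw → xrduwtigw (sub c→d @3)
  xrduwtigw → xrdcwtigw (sub u→c @4)
Edit distance = 3.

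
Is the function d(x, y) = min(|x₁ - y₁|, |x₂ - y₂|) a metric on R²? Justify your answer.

No. d fails identity of indiscernibles: take x = (-2, 0) and y = (-2, 5). Then d(x,y) = min(|-2 - (-2)|, |0 - 5|) = min(0, 5) = 0, yet x ≠ y.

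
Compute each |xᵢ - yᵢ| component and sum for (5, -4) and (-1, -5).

Σ|x_i - y_i| = |5 - (-1)| + |-4 - (-5)| = 6 + 1 = 7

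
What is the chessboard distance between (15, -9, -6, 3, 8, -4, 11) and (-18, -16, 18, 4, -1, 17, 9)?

max(|x_i - y_i|) = max(|15 - (-18)|, |-9 - (-16)|, |-6 - 18|, |3 - 4|, |8 - (-1)|, |-4 - 17|, |11 - 9|) = max(33, 7, 24, 1, 9, 21, 2) = 33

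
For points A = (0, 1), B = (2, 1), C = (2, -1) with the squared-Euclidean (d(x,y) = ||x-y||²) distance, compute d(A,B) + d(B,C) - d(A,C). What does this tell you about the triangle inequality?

d(A,B) = 2² + 0² = 4, d(B,C) = 0² + 2² = 4, d(A,C) = 2² + 2² = 8.
d(A,B) + d(B,C) - d(A,C) = 4 + 4 - 8 = 8 - 8 = 0. This is ≥ 0, so the triangle inequality holds for these points.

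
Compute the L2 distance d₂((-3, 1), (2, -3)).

√(Σ(x_i - y_i)²) = √((-3 - 2)² + (1 - (-3))²)
= √((-5)² + 4²) = √(25 + 16) = √41 ≈ 6.4031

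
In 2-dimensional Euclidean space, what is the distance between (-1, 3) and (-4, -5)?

√(Σ(x_i - y_i)²) = √((-1 - (-4))² + (3 - (-5))²)
= √(3² + 8²) = √(9 + 64) = √73 ≈ 8.544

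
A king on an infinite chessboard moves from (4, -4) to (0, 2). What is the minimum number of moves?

max(|x_i - y_i|) = max(|4 - 0|, |-4 - 2|) = max(4, 6) = 6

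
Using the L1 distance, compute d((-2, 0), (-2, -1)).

Σ|x_i - y_i| = |-2 - (-2)| + |0 - (-1)| = 0 + 1 = 1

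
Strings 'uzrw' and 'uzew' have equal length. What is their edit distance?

Let D[i][j] be the edit distance between the first i characters of 'uzrw' and the first j characters of 'uzew', with D[i][0] = i, D[0][j] = j, and D[i][j] = D[i-1][j-1] if the characters match, else 1 + min(D[i-1][j], D[i][j-1], D[i-1][j-1]). Filling the table (rows: prefixes of 'uzrw', columns: prefixes of 'uzew'):
     ε  u  z  e  w
  ε  0  1  2  3  4
  u  1  0  1  2  3
  z  2  1  0  1  2
  r  3  2  1  1  2
  w  4  3  2  2  1
The bottom-right entry gives D[4][4] = 1, so no sequence of fewer than 1 edit works. Backtracking through the table gives one optimal edit sequence (1 edit):
  uzrw → uzew (sub r→e @3)
Edit distance = 1.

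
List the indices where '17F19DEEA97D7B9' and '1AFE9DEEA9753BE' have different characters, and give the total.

Differing positions: 2, 4, 12, 13, 15. Hamming distance = 5.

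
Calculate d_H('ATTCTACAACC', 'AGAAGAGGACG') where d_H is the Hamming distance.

Differing positions: 2, 3, 4, 5, 7, 8, 11. Hamming distance = 7.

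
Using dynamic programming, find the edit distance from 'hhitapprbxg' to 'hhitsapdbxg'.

Let D[i][j] be the edit distance between the first i characters of 'hhitapprbxg' and the first j characters of 'hhitsapdbxg', with D[i][0] = i, D[0][j] = j, and D[i][j] = D[i-1][j-1] if the characters match, else 1 + min(D[i-1][j], D[i][j-1], D[i-1][j-1]). Filling the table (rows: prefixes of 'hhitapprbxg', columns: prefixes of 'hhitsapdbxg'):
     ε  h  h  i  t  s  a  p  d  b  x  g
  ε  0  1  2  3  4  5  6  7  8  9 10 11
  h  1  0  1  2  3  4  5  6  7  8  9 10
  h  2  1  0  1  2  3  4  5  6  7  8  9
  i  3  2  1  0  1  2  3  4  5  6  7  8
  t  4  3  2  1  0  1  2  3  4  5  6  7
  a  5  4  3  2  1  1  1  2  3  4  5  6
  p  6  5  4  3  2  2  2  1  2  3  4  5
  p  7  6  5  4  3  3  3  2  2  3  4  5
  r  8  7  6  5  4  4  4  3  3  3  4  5
  b  9  8  7  6  5  5  5  4  4  3  4  5
  x 10  9  8  7  6  6  6  5  5  4  3  4
  g 11 10  9  8  7  7  7  6  6  5  4  3
The bottom-right entry gives D[11][11] = 3, so no sequence of fewer than 3 edits works. Backtracking through the table gives one optimal edit sequence (3 edits):
  hhitapprbxg → hhitspprbxg (sub a→s @5)
  hhitspprbxg → hhitsaprbxg (sub p→a @6)
  hhitsaprbxg → hhitsapdbxg (sub r→d @8)
Edit distance = 3.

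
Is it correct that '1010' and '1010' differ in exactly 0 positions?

Differing positions: none. Hamming distance = 0, so the claim is true.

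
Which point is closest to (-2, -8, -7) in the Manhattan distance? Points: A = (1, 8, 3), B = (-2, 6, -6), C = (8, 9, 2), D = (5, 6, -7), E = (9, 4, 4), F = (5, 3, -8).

Distances: d(A) = 29, d(B) = 15, d(C) = 36, d(D) = 21, d(E) = 34, d(F) = 19. Nearest: B = (-2, 6, -6) with distance 15.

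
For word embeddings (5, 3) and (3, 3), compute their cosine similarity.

With u = (5, 3), v = (3, 3):
u·v = 5·3 + 3·3 = 15 + 9 = 24.
|u| = √(5² + 3²) = √34, |v| = √(3² + 3²) = √18, so |u||v| = √(34·18) = √612.
cos θ = (u·v)/(|u||v|) = 24/√612 ≈ 0.9701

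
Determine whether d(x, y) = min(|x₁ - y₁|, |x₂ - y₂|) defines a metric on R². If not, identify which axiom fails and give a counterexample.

No. d fails identity of indiscernibles: take x = (-5, 0) and y = (-5, 2). Then d(x,y) = min(|-5 - (-5)|, |0 - 2|) = min(0, 2) = 0, yet x ≠ y.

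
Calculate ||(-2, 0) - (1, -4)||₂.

√(Σ(x_i - y_i)²) = √((-2 - 1)² + (0 - (-4))²)
= √((-3)² + 4²) = √(9 + 16) = √25 = 5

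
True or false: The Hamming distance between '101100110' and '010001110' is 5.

Differing positions: 1, 2, 3, 4, 6. Hamming distance = 5, so the claim is true.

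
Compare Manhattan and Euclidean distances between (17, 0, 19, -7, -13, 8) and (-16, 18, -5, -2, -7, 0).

L1 = |17 - (-16)| + |0 - 18| + |19 - (-5)| + |-7 - (-2)| + |-13 - (-7)| + |8 - 0| = 33 + 18 + 24 + 5 + 6 + 8 = 94
L2 = √(33² + 18² + 24² + 5² + 6² + 8²) = √2114 ≈ 45.9783
L1 ≥ L2 always (equality iff movement is along one axis); L1 > L2 here.
Ratio L1/L2 = 94/√2114 ≈ 2.0444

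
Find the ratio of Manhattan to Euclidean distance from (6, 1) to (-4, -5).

L1 = |6 - (-4)| + |1 - (-5)| = 10 + 6 = 16
L2 = √(10² + 6²) = √136 ≈ 11.6619
L1 ≥ L2 always (equality iff movement is along one axis); L1 > L2 here.
Ratio L1/L2 = 16/√136 ≈ 1.372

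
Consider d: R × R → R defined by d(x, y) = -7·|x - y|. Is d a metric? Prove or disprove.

No. With c = -7 < 0, d fails non-negativity: d(1, 2) = -7·|1 - 2| = -7·1 = -7 < 0.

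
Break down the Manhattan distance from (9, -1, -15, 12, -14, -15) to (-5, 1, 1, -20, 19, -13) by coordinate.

Σ|x_i - y_i| = |9 - (-5)| + |-1 - 1| + |-15 - 1| + |12 - (-20)| + |-14 - 19| + |-15 - (-13)| = 14 + 2 + 16 + 32 + 33 + 2 = 99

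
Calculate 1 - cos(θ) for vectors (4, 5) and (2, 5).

With u = (4, 5), v = (2, 5):
u·v = 4·2 + 5·5 = 8 + 25 = 33.
|u| = √(4² + 5²) = √41, |v| = √(2² + 5²) = √29, so |u||v| = √(41·29) = √1189.
cos θ = (u·v)/(|u||v|) = 33/√1189 ≈ 0.957
Cosine distance = 1 - cos θ ≈ 1 - 0.957 = 0.043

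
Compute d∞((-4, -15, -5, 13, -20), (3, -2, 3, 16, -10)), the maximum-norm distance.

max(|x_i - y_i|) = max(|-4 - 3|, |-15 - (-2)|, |-5 - 3|, |13 - 16|, |-20 - (-10)|) = max(7, 13, 8, 3, 10) = 13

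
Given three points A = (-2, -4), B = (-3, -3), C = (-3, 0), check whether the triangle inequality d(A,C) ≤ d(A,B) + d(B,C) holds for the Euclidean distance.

d(A,B) = √(1² + 1²) = √2 ≈ 1.4142, d(B,C) = √(0² + 3²) = √9 = 3, d(A,C) = √(1² + 4²) = √17 ≈ 4.1231.
d(A,C) ≈ 4.1231 ≤ 1.4142 + 3 = 4.4142. Triangle inequality is satisfied.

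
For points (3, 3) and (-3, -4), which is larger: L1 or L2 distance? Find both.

L1 = |3 - (-3)| + |3 - (-4)| = 6 + 7 = 13
L2 = √(6² + 7²) = √85 ≈ 9.2195
L1 ≥ L2 always (equality iff movement is along one axis); L1 > L2 here.
Ratio L1/L2 = 13/√85 ≈ 1.41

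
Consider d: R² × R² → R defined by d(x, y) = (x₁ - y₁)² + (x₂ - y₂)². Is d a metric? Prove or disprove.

No. The squared Euclidean distance fails the triangle inequality. Counterexample: x = (0, 0), y = (3, 3), z = (6, 6). d(x,z) = 6² + 6² = 72, but d(x,y) + d(y,z) = (3² + 3²) + (3² + 3²) = 18 + 18 = 36. Since 72 > 36, the triangle inequality is violated. (Note: √d, the ordinary Euclidean distance, IS a metric.)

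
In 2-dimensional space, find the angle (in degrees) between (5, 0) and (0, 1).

With u = (5, 0), v = (0, 1):
u·v = 5·0 + 0·1 = 0 + 0 = 0.
|u| = √(5² + 0²) = √25, |v| = √(0² + 1²) = √1, so |u||v| = √(25·1) = √25 = 5.
cos θ = (u·v)/(|u||v|) = 0/5 = 0 (the vectors are orthogonal)
θ = arccos(0) = 90°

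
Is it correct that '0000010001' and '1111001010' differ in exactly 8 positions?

Differing positions: 1, 2, 3, 4, 6, 7, 9, 10. Hamming distance = 8, so the claim is true.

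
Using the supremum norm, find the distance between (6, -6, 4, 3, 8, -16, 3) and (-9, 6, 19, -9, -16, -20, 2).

max(|x_i - y_i|) = max(|6 - (-9)|, |-6 - 6|, |4 - 19|, |3 - (-9)|, |8 - (-16)|, |-16 - (-20)|, |3 - 2|) = max(15, 12, 15, 12, 24, 4, 1) = 24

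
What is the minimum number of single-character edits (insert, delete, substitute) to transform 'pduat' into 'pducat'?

Let D[i][j] be the edit distance between the first i characters of 'pduat' and the first j characters of 'pducat', with D[i][0] = i, D[0][j] = j, and D[i][j] = D[i-1][j-1] if the characters match, else 1 + min(D[i-1][j], D[i][j-1], D[i-1][j-1]). Filling the table (rows: prefixes of 'pduat', columns: prefixes of 'pducat'):
     ε  p  d  u  c  a  t
  ε  0  1  2  3  4  5  6
  p  1  0  1  2  3  4  5
  d  2  1  0  1  2  3  4
  u  3  2  1  0  1  2  3
  a  4  3  2  1  1  1  2
  t  5  4  3  2  2  2  1
The bottom-right entry gives D[5][6] = 1, so no sequence of fewer than 1 edit works. Backtracking through the table gives one optimal edit sequence (1 edit):
  pduat → pducat (ins c @4)
Edit distance = 1.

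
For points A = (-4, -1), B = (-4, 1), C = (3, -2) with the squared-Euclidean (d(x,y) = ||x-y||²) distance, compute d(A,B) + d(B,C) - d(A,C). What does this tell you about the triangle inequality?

d(A,B) = 0² + 2² = 4, d(B,C) = 7² + 3² = 58, d(A,C) = 7² + 1² = 50.
d(A,B) + d(B,C) - d(A,C) = 4 + 58 - 50 = 62 - 50 = 12. This is ≥ 0, so the triangle inequality holds for these points.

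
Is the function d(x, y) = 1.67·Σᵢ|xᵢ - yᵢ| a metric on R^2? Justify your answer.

Yes. The L1 (Manhattan) norm induces a metric on R^2, and multiplying a metric by a positive constant 1.67 > 0 preserves all four axioms: non-negativity (1.67·||x-y|| ≥ 0), identity (1.67·||x-y|| = 0 ⟺ ||x-y|| = 0 ⟺ x = y), symmetry (||x-y|| = ||y-x||), and the triangle inequality (1.67·||x-z|| ≤ 1.67·||x-y|| + 1.67·||y-z||). So d is a metric.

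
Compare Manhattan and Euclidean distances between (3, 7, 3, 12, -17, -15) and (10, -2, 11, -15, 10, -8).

L1 = |3 - 10| + |7 - (-2)| + |3 - 11| + |12 - (-15)| + |-17 - 10| + |-15 - (-8)| = 7 + 9 + 8 + 27 + 27 + 7 = 85
L2 = √(7² + 9² + 8² + 27² + 27² + 7²) = √1701 ≈ 41.2432
L1 ≥ L2 always (equality iff movement is along one axis); L1 > L2 here.
Ratio L1/L2 = 85/√1701 ≈ 2.0609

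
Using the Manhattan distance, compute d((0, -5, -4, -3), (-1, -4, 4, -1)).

Σ|x_i - y_i| = |0 - (-1)| + |-5 - (-4)| + |-4 - 4| + |-3 - (-1)| = 1 + 1 + 8 + 2 = 12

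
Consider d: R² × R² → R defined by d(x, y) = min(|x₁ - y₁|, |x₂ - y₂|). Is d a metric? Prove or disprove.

No. d fails identity of indiscernibles: take x = (3, 0) and y = (3, 3). Then d(x,y) = min(|3 - 3|, |0 - 3|) = min(0, 3) = 0, yet x ≠ y.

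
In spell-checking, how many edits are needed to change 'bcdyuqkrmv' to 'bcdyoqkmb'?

Let D[i][j] be the edit distance between the first i characters of 'bcdyuqkrmv' and the first j characters of 'bcdyoqkmb', with D[i][0] = i, D[0][j] = j, and D[i][j] = D[i-1][j-1] if the characters match, else 1 + min(D[i-1][j], D[i][j-1], D[i-1][j-1]). Filling the table (rows: prefixes of 'bcdyuqkrmv', columns: prefixes of 'bcdyoqkmb'):
     ε  b  c  d  y  o  q  k  m  b
  ε  0  1  2  3  4  5  6  7  8  9
  b  1  0  1  2  3  4  5  6  7  8
  c  2  1  0  1  2  3  4  5  6  7
  d  3  2  1  0  1  2  3  4  5  6
  y  4  3  2  1  0  1  2  3  4  5
  u  5  4  3  2  1  1  2  3  4  5
  q  6  5  4  3  2  2  1  2  3  4
  k  7  6  5  4  3  3  2  1  2  3
  r  8  7  6  5  4  4  3  2  2  3
  m  9  8  7  6  5  5  4  3  2  3
  v 10  9  8  7  6  6  5  4  3  3
The bottom-right entry gives D[10][9] = 3, so no sequence of fewer than 3 edits works. Backtracking through the table gives one optimal edit sequence (3 edits):
  bcdyuqkrmv → bcdyoqkrmv (sub u→o @5)
  bcdyoqkrmv → bcdyoqkmv (del r @8)
  bcdyoqkmv → bcdyoqkmb (sub v→b @9)
Edit distance = 3.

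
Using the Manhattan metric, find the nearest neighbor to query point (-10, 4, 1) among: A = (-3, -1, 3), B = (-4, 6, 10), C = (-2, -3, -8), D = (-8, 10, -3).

Distances: d(A) = 14, d(B) = 17, d(C) = 24, d(D) = 12. Nearest: D = (-8, 10, -3) with distance 12.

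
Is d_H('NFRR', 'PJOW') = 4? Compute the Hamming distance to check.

Differing positions: 1, 2, 3, 4. Hamming distance = 4, so the claim is true.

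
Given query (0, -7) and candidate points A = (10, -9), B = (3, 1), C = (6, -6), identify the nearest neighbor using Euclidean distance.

Distances: d(A) ≈ 10.198, d(B) ≈ 8.544, d(C) ≈ 6.0828. Nearest: C = (6, -6) with distance 6.0828.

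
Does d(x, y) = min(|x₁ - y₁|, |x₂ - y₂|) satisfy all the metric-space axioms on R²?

No. d fails identity of indiscernibles: take x = (1, 0) and y = (1, 9). Then d(x,y) = min(|1 - 1|, |0 - 9|) = min(0, 9) = 0, yet x ≠ y.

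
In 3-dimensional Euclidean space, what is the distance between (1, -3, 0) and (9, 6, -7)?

√(Σ(x_i - y_i)²) = √((1 - 9)² + (-3 - 6)² + (0 - (-7))²)
= √((-8)² + (-9)² + 7²) = √(64 + 81 + 49) = √194 ≈ 13.9284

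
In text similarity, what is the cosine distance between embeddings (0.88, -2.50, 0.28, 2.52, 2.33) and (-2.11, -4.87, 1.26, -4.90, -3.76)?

With u = (0.88, -2.50, 0.28, 2.52, 2.33), v = (-2.11, -4.87, 1.26, -4.90, -3.76):
u·v = 0.88·(-2.11) + (-2.5)·(-4.87) + 0.28·1.26 + 2.52·(-4.9) + 2.33·(-3.76) = (-1.8568) + 12.175 + 0.3528 + (-12.348) + (-8.7608) = -10.4378.
|u| = √(0.88² + (-2.5)² + 0.28² + 2.52² + 2.33²) = √(0.7744 + 6.25 + 0.0784 + 6.3504 + 5.4289) = √18.8821, |v| = √((-2.11)² + (-4.87)² + 1.26² + (-4.9)² + (-3.76)²) = √(4.4521 + 23.7169 + 1.5876 + 24.01 + 14.1376) = √67.9042.
cos θ = (u·v)/(|u||v|) = -10.4378/(√18.8821·√67.9042) ≈ -0.2915
Cosine distance = 1 - cos θ ≈ 1 - (-0.2915) = 1.2915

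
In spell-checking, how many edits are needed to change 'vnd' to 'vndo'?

Let D[i][j] be the edit distance between the first i characters of 'vnd' and the first j characters of 'vndo', with D[i][0] = i, D[0][j] = j, and D[i][j] = D[i-1][j-1] if the characters match, else 1 + min(D[i-1][j], D[i][j-1], D[i-1][j-1]). Filling the table (rows: prefixes of 'vnd', columns: prefixes of 'vndo'):
     ε  v  n  d  o
  ε  0  1  2  3  4
  v  1  0  1  2  3
  n  2  1  0  1  2
  d  3  2  1  0  1
The bottom-right entry gives D[3][4] = 1, so no sequence of fewer than 1 edit works. Backtracking through the table gives one optimal edit sequence (1 edit):
  vnd → vndo (ins o @4)
Edit distance = 1.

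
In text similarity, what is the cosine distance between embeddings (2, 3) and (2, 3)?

With u = (2, 3), v = (2, 3):
u·v = 2·2 + 3·3 = 4 + 9 = 13.
|u| = √(2² + 3²) = √13, |v| = √(2² + 3²) = √13, so |u||v| = √(13·13) = √169 = 13.
cos θ = (u·v)/(|u||v|) = 13/13 = 1
Cosine distance = 1 - cos θ = 1 - 1 = 0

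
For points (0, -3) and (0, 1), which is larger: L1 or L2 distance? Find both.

L1 = |0 - 0| + |-3 - 1| = 0 + 4 = 4
L2 = √(0² + 4²) = √16 = 4
L1 ≥ L2 always (equality iff movement is along one axis); L1 = L2 here (movement is along a single axis).
Ratio L1/L2 = 4/4 = 1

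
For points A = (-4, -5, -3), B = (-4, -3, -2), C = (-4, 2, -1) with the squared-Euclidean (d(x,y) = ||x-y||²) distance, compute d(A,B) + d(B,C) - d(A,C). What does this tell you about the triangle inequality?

d(A,B) = 0² + 2² + 1² = 5, d(B,C) = 0² + 5² + 1² = 26, d(A,C) = 0² + 7² + 2² = 53.
d(A,B) + d(B,C) - d(A,C) = 5 + 26 - 53 = 31 - 53 = -22. This is < 0, so the triangle inequality FAILS for these points (squared-Euclidean is not a metric).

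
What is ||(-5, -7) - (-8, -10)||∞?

max(|x_i - y_i|) = max(|-5 - (-8)|, |-7 - (-10)|) = max(3, 3) = 3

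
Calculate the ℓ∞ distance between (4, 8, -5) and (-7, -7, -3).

max(|x_i - y_i|) = max(|4 - (-7)|, |8 - (-7)|, |-5 - (-3)|) = max(11, 15, 2) = 15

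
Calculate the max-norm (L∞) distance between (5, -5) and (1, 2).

max(|x_i - y_i|) = max(|5 - 1|, |-5 - 2|) = max(4, 7) = 7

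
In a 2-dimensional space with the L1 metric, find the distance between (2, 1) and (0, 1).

Σ|x_i - y_i| = |2 - 0| + |1 - 1| = 2 + 0 = 2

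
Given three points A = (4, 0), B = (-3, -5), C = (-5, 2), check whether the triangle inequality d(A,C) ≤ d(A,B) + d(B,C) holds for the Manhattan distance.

d(A,B) = 7 + 5 = 12, d(B,C) = 2 + 7 = 9, d(A,C) = 9 + 2 = 11.
d(A,C) = 11 ≤ 12 + 9 = 21. Triangle inequality is satisfied.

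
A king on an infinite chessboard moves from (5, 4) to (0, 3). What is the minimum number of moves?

max(|x_i - y_i|) = max(|5 - 0|, |4 - 3|) = max(5, 1) = 5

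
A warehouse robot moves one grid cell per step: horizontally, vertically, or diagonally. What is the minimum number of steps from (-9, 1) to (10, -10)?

max(|x_i - y_i|) = max(|-9 - 10|, |1 - (-10)|) = max(19, 11) = 19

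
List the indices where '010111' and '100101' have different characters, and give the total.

Differing positions: 1, 2, 5. Hamming distance = 3.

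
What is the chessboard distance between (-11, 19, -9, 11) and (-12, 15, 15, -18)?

max(|x_i - y_i|) = max(|-11 - (-12)|, |19 - 15|, |-9 - 15|, |11 - (-18)|) = max(1, 4, 24, 29) = 29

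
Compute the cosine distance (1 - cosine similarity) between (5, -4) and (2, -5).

With u = (5, -4), v = (2, -5):
u·v = 5·2 + (-4)·(-5) = 10 + 20 = 30.
|u| = √(5² + (-4)²) = √41, |v| = √(2² + (-5)²) = √29, so |u||v| = √(41·29) = √1189.
cos θ = (u·v)/(|u||v|) = 30/√1189 ≈ 0.87
Cosine distance = 1 - cos θ ≈ 1 - 0.87 = 0.13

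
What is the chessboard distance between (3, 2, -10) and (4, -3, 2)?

max(|x_i - y_i|) = max(|3 - 4|, |2 - (-3)|, |-10 - 2|) = max(1, 5, 12) = 12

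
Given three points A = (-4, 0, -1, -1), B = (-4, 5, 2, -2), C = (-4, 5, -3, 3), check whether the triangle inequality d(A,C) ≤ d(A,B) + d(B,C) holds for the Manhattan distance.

d(A,B) = 0 + 5 + 3 + 1 = 9, d(B,C) = 0 + 0 + 5 + 5 = 10, d(A,C) = 0 + 5 + 2 + 4 = 11.
d(A,C) = 11 ≤ 9 + 10 = 19. Triangle inequality is satisfied.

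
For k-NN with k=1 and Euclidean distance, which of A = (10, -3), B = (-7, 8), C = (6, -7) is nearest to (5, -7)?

Distances: d(A) ≈ 6.4031, d(B) ≈ 19.2094, d(C) = 1. Nearest: C = (6, -7) with distance 1.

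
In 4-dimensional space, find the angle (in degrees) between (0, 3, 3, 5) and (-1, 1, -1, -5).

With u = (0, 3, 3, 5), v = (-1, 1, -1, -5):
u·v = 0·(-1) + 3·1 + 3·(-1) + 5·(-5) = 0 + 3 + (-3) + (-25) = -25.
|u| = √(0² + 3² + 3² + 5²) = √43, |v| = √((-1)² + 1² + (-1)² + (-5)²) = √28, so |u||v| = √(43·28) = √1204.
cos θ = (u·v)/(|u||v|) = -25/√1204 ≈ -0.720488
θ = arccos(-0.720488) ≈ 136.09°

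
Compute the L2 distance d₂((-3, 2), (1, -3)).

√(Σ(x_i - y_i)²) = √((-3 - 1)² + (2 - (-3))²)
= √((-4)² + 5²) = √(16 + 25) = √41 ≈ 6.4031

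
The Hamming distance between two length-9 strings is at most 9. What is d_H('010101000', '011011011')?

Differing positions: 3, 4, 5, 8, 9. Hamming distance = 5. The maximum possible Hamming distance for length-9 strings is 9, so d_H/9 = 5/9 ≈ 0.5556.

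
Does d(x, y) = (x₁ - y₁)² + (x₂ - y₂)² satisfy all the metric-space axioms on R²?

No. The squared Euclidean distance fails the triangle inequality. Counterexample: x = (0, 0), y = (2, 3), z = (4, 6). d(x,z) = 4² + 6² = 52, but d(x,y) + d(y,z) = (2² + 3²) + (2² + 3²) = 13 + 13 = 26. Since 52 > 26, the triangle inequality is violated. (Note: √d, the ordinary Euclidean distance, IS a metric.)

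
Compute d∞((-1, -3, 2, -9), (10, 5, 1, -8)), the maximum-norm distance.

max(|x_i - y_i|) = max(|-1 - 10|, |-3 - 5|, |2 - 1|, |-9 - (-8)|) = max(11, 8, 1, 1) = 11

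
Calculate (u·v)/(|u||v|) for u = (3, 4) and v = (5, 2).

With u = (3, 4), v = (5, 2):
u·v = 3·5 + 4·2 = 15 + 8 = 23.
|u| = √(3² + 4²) = √25, |v| = √(5² + 2²) = √29, so |u||v| = √(25·29) = √725.
cos θ = (u·v)/(|u||v|) = 23/√725 ≈ 0.8542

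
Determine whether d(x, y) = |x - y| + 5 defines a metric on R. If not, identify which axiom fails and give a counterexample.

No. d fails identity of indiscernibles (specifically d(x,x) = 0): d(-8, -8) = |-8 - (-8)| + 5 = 0 + 5 = 5 ≠ 0.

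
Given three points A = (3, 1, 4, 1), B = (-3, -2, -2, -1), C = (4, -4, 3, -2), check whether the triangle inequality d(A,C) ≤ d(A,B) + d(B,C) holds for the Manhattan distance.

d(A,B) = 6 + 3 + 6 + 2 = 17, d(B,C) = 7 + 2 + 5 + 1 = 15, d(A,C) = 1 + 5 + 1 + 3 = 10.
d(A,C) = 10 ≤ 17 + 15 = 32. Triangle inequality is satisfied.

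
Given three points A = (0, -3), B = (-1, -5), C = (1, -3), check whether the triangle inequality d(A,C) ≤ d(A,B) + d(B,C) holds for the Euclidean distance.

d(A,B) = √(1² + 2²) = √5 ≈ 2.2361, d(B,C) = √(2² + 2²) = √8 ≈ 2.8284, d(A,C) = √(1² + 0²) = √1 = 1.
d(A,C) = 1 ≤ 2.2361 + 2.8284 = 5.0645. Triangle inequality is satisfied.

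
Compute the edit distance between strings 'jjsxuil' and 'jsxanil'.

Let D[i][j] be the edit distance between the first i characters of 'jjsxuil' and the first j characters of 'jsxanil', with D[i][0] = i, D[0][j] = j, and D[i][j] = D[i-1][j-1] if the characters match, else 1 + min(D[i-1][j], D[i][j-1], D[i-1][j-1]). Filling the table (rows: prefixes of 'jjsxuil', columns: prefixes of 'jsxanil'):
     ε  j  s  x  a  n  i  l
  ε  0  1  2  3  4  5  6  7
  j  1  0  1  2  3  4  5  6
  j  2  1  1  2  3  4  5  6
  s  3  2  1  2  3  4  5  6
  x  4  3  2  1  2  3  4  5
  u  5  4  3  2  2  3  4  5
  i  6  5  4  3  3  3  3  4
  l  7  6  5  4  4  4  4  3
The bottom-right entry gives D[7][7] = 3, so no sequence of fewer than 3 edits works. Backtracking through the table gives one optimal edit sequence (3 edits):
  jjsxuil → jsxuil (del j @1)
  jsxuil → jsxauil (ins a @4)
  jsxauil → jsxanil (sub u→n @5)
Edit distance = 3.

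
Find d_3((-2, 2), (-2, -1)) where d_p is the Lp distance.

(Σ|x_i - y_i|^3)^(1/3) = (|-2 - (-2)|^3 + |2 - (-1)|^3)^(1/3)
= (0^3 + 3^3)^(1/3) = (0 + 27)^(1/3) = (27)^(1/3) = 3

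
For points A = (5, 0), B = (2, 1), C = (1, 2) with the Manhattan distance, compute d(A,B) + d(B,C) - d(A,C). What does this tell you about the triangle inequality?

d(A,B) = 3 + 1 = 4, d(B,C) = 1 + 1 = 2, d(A,C) = 4 + 2 = 6.
d(A,B) + d(B,C) - d(A,C) = 4 + 2 - 6 = 6 - 6 = 0. This is ≥ 0, so the triangle inequality holds for these points.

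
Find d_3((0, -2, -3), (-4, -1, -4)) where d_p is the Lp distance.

(Σ|x_i - y_i|^3)^(1/3) = (|0 - (-4)|^3 + |-2 - (-1)|^3 + |-3 - (-4)|^3)^(1/3)
= (4^3 + 1^3 + 1^3)^(1/3) = (64 + 1 + 1)^(1/3) = (66)^(1/3) ≈ 4.0412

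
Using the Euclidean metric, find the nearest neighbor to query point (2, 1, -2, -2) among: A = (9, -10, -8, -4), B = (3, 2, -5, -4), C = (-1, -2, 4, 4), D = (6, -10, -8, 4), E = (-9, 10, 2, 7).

Distances: d(A) ≈ 14.4914, d(B) ≈ 3.873, d(C) ≈ 9.4868, d(D) ≈ 14.4568, d(E) ≈ 17.2916. Nearest: B = (3, 2, -5, -4) with distance 3.873.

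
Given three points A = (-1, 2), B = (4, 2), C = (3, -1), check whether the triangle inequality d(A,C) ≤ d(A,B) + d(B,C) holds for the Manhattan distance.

d(A,B) = 5 + 0 = 5, d(B,C) = 1 + 3 = 4, d(A,C) = 4 + 3 = 7.
d(A,C) = 7 ≤ 5 + 4 = 9. Triangle inequality is satisfied.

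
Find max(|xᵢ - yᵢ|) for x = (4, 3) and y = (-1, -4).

max(|x_i - y_i|) = max(|4 - (-1)|, |3 - (-4)|) = max(5, 7) = 7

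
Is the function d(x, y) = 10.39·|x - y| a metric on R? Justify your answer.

Yes. Since |x - y| is a metric on R and 10.39 > 0, the positive scalar multiple 10.39·|x - y| is also a metric: scaling by a positive constant preserves non-negativity, identity (d=0 ⟺ |x-y|=0 ⟺ x=y), symmetry, and the triangle inequality.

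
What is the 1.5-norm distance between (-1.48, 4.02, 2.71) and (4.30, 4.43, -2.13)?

(Σ|x_i - y_i|^1.5)^(1/1.5) = (|-1.48 - 4.3|^1.5 + |4.02 - 4.43|^1.5 + |2.71 - (-2.13)|^1.5)^(1/1.5)
= (5.78^1.5 + 0.41^1.5 + 4.84^1.5)^(1/1.5) ≈ (13.8961 + 0.2625 + 10.648)^(1/1.5) = (24.8066)^(1/1.5) ≈ 8.5057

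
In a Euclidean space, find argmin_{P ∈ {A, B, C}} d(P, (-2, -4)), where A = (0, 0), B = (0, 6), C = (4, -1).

Distances: d(A) ≈ 4.4721, d(B) ≈ 10.198, d(C) ≈ 6.7082. Nearest: A = (0, 0) with distance 4.4721.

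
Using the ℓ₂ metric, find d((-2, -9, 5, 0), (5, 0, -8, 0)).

√(Σ(x_i - y_i)²) = √((-2 - 5)² + (-9 - 0)² + (5 - (-8))² + (0 - 0)²)
= √((-7)² + (-9)² + 13² + 0²) = √(49 + 81 + 169 + 0) = √299 ≈ 17.2916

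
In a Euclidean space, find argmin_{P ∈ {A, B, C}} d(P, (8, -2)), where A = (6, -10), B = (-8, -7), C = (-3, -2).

Distances: d(A) ≈ 8.2462, d(B) ≈ 16.7631, d(C) = 11. Nearest: A = (6, -10) with distance 8.2462.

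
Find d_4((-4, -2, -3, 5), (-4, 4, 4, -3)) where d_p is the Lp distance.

(Σ|x_i - y_i|^4)^(1/4) = (|-4 - (-4)|^4 + |-2 - 4|^4 + |-3 - 4|^4 + |5 - (-3)|^4)^(1/4)
= (0^4 + 6^4 + 7^4 + 8^4)^(1/4) = (0 + 1296 + 2401 + 4096)^(1/4) = (7793)^(1/4) ≈ 9.3956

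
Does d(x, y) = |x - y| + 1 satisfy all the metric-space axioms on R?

No. d fails identity of indiscernibles (specifically d(x,x) = 0): d(8, 8) = |8 - 8| + 1 = 0 + 1 = 1 ≠ 0.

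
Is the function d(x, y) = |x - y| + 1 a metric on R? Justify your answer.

No. d fails identity of indiscernibles (specifically d(x,x) = 0): d(6, 6) = |6 - 6| + 1 = 0 + 1 = 1 ≠ 0.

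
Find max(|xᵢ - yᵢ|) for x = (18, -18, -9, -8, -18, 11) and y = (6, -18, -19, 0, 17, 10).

max(|x_i - y_i|) = max(|18 - 6|, |-18 - (-18)|, |-9 - (-19)|, |-8 - 0|, |-18 - 17|, |11 - 10|) = max(12, 0, 10, 8, 35, 1) = 35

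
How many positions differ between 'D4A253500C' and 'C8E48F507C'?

Differing positions: 1, 2, 3, 4, 5, 6, 9. Hamming distance = 7.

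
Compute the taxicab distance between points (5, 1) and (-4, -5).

Σ|x_i - y_i| = |5 - (-4)| + |1 - (-5)| = 9 + 6 = 15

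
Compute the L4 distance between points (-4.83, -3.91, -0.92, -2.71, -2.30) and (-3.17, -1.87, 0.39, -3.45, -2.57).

(Σ|x_i - y_i|^4)^(1/4) = (|-4.83 - (-3.17)|^4 + |-3.91 - (-1.87)|^4 + |-0.92 - 0.39|^4 + |-2.71 - (-3.45)|^4 + |-2.3 - (-2.57)|^4)^(1/4)
= (1.66^4 + 2.04^4 + 1.31^4 + 0.74^4 + 0.27^4)^(1/4) ≈ (7.5933 + 17.3189 + 2.945 + 0.2999 + 0.0053)^(1/4) = (28.1624)^(1/4) ≈ 2.3037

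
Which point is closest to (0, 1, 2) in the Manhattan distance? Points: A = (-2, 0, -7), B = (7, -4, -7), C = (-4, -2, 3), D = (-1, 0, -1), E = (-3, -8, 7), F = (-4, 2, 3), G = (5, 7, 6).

Distances: d(A) = 12, d(B) = 21, d(C) = 8, d(D) = 5, d(E) = 17, d(F) = 6, d(G) = 15. Nearest: D = (-1, 0, -1) with distance 5.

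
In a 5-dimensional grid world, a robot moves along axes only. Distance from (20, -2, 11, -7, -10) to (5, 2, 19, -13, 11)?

Σ|x_i - y_i| = |20 - 5| + |-2 - 2| + |11 - 19| + |-7 - (-13)| + |-10 - 11| = 15 + 4 + 8 + 6 + 21 = 54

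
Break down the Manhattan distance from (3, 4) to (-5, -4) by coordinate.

Σ|x_i - y_i| = |3 - (-5)| + |4 - (-4)| = 8 + 8 = 16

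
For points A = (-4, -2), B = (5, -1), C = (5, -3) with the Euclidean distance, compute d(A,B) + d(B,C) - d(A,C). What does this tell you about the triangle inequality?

d(A,B) = √(9² + 1²) = √82 ≈ 9.0554, d(B,C) = √(0² + 2²) = √4 = 2, d(A,C) = √(9² + 1²) = √82 ≈ 9.0554.
d(A,B) + d(B,C) - d(A,C) = 9.0554 + 2 - 9.0554 = 11.0554 - 9.0554 = 2. This is ≥ 0, so the triangle inequality holds for these points.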